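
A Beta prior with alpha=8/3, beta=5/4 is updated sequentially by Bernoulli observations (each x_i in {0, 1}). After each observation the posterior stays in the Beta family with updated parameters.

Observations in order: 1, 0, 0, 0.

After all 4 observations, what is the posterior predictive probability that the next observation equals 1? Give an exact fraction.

obs 1: x=1 → posterior Beta(11/3, 5/4)
obs 2: x=0 → posterior Beta(11/3, 9/4)
obs 3: x=0 → posterior Beta(11/3, 13/4)
obs 4: x=0 → posterior Beta(11/3, 17/4)

44/95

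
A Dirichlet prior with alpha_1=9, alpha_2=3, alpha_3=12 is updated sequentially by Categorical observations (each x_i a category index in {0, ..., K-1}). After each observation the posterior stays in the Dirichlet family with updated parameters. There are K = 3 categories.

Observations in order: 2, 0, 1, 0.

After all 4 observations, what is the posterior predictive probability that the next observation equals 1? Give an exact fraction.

1/7

obs 1: x=2 → posterior Dirichlet(9, 3, 13)
obs 2: x=0 → posterior Dirichlet(10, 3, 13)
obs 3: x=1 → posterior Dirichlet(10, 4, 13)
obs 4: x=0 → posterior Dirichlet(11, 4, 13)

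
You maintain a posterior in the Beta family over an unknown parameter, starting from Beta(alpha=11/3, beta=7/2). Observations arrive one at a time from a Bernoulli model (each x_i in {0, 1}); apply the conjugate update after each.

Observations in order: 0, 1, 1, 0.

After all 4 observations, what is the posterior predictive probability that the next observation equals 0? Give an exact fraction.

33/67

obs 1: x=0 → posterior Beta(11/3, 9/2)
obs 2: x=1 → posterior Beta(14/3, 9/2)
obs 3: x=1 → posterior Beta(17/3, 9/2)
obs 4: x=0 → posterior Beta(17/3, 11/2)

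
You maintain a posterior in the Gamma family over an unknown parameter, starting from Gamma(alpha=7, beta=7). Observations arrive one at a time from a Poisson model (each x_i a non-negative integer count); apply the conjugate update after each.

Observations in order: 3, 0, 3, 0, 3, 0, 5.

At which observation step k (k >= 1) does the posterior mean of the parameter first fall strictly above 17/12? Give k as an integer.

k = 7

obs 1: x=3 → posterior Gamma(10, 8)
obs 2: x=0 → posterior Gamma(10, 9)
obs 3: x=3 → posterior Gamma(13, 10)
obs 4: x=0 → posterior Gamma(13, 11)
obs 5: x=3 → posterior Gamma(16, 12)
obs 6: x=0 → posterior Gamma(16, 13)
obs 7: x=5 → posterior Gamma(21, 14)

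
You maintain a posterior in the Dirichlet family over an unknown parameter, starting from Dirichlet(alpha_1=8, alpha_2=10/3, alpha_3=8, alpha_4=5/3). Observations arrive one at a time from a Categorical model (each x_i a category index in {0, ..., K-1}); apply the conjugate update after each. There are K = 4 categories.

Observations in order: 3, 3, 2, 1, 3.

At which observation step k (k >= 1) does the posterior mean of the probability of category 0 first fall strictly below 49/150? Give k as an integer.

obs 1: x=3 → posterior Dirichlet(8, 10/3, 8, 8/3)
obs 2: x=3 → posterior Dirichlet(8, 10/3, 8, 11/3)
obs 3: x=2 → posterior Dirichlet(8, 10/3, 9, 11/3)
obs 4: x=1 → posterior Dirichlet(8, 13/3, 9, 11/3)
obs 5: x=3 → posterior Dirichlet(8, 13/3, 9, 14/3)

k = 4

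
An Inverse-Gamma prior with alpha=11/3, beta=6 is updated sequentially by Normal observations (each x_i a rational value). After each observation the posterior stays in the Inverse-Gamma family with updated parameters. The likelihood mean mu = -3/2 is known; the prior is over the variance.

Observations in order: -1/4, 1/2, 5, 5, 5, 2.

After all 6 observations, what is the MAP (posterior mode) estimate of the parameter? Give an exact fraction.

7515/736

obs 1: x=-1/4 → posterior Inverse-Gamma(25/6, 217/32)
obs 2: x=1/2 → posterior Inverse-Gamma(14/3, 281/32)
obs 3: x=5 → posterior Inverse-Gamma(31/6, 957/32)
obs 4: x=5 → posterior Inverse-Gamma(17/3, 1633/32)
obs 5: x=5 → posterior Inverse-Gamma(37/6, 2309/32)
obs 6: x=2 → posterior Inverse-Gamma(20/3, 2505/32)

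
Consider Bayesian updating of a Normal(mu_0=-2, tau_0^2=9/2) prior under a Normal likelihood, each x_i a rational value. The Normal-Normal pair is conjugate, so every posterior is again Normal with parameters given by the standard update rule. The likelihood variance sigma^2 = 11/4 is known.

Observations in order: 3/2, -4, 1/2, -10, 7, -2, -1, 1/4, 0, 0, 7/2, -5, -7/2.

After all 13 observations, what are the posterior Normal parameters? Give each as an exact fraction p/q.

mu_0=-503/490, tau_0^2=99/490

obs 1: x=3/2 → posterior Normal(5/29, 99/58)
obs 2: x=-4 → posterior Normal(-67/47, 99/94)
obs 3: x=1/2 → posterior Normal(-58/65, 99/130)
obs 4: x=-10 → posterior Normal(-238/83, 99/166)
obs 5: x=7 → posterior Normal(-112/101, 99/202)
obs 6: x=-2 → posterior Normal(-148/119, 99/238)
obs 7: x=-1 → posterior Normal(-166/137, 99/274)
obs 8: x=1/4 → posterior Normal(-323/310, 99/310)
obs 9: x=0 → posterior Normal(-323/346, 99/346)
obs 10: x=0 → posterior Normal(-323/382, 99/382)
obs 11: x=7/2 → posterior Normal(-197/418, 9/38)
obs 12: x=-5 → posterior Normal(-377/454, 99/454)
obs 13: x=-7/2 → posterior Normal(-503/490, 99/490)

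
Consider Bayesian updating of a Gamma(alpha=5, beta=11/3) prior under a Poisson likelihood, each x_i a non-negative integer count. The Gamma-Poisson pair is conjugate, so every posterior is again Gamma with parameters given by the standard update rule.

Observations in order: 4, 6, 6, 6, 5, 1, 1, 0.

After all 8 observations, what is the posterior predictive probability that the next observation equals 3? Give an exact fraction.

obs 1: x=4 → posterior Gamma(9, 14/3)
obs 2: x=6 → posterior Gamma(15, 17/3)
obs 3: x=6 → posterior Gamma(21, 20/3)
obs 4: x=6 → posterior Gamma(27, 23/3)
obs 5: x=5 → posterior Gamma(32, 26/3)
obs 6: x=1 → posterior Gamma(33, 29/3)
obs 7: x=1 → posterior Gamma(34, 32/3)
obs 8: x=0 → posterior Gamma(34, 35/3)

1518152826610662754325609918810400995425879955291748046875/7078367118289434092502824031948182757338732689673789898752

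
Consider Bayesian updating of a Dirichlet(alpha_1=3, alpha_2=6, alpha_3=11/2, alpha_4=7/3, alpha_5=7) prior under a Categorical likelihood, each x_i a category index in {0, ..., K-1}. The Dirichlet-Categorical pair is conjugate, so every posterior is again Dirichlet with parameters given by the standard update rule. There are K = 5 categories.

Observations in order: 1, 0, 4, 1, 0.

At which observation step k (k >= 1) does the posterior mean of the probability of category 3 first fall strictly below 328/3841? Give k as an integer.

obs 1: x=1 → posterior Dirichlet(3, 7, 11/2, 7/3, 7)
obs 2: x=0 → posterior Dirichlet(4, 7, 11/2, 7/3, 7)
obs 3: x=4 → posterior Dirichlet(4, 7, 11/2, 7/3, 8)
obs 4: x=1 → posterior Dirichlet(4, 8, 11/2, 7/3, 8)
obs 5: x=0 → posterior Dirichlet(5, 8, 11/2, 7/3, 8)

k = 4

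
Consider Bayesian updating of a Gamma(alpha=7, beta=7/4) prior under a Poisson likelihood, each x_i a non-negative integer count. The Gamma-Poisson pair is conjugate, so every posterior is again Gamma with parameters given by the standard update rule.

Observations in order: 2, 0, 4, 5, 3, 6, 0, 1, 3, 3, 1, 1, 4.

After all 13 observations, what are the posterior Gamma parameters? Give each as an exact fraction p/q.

alpha=40, beta=59/4

obs 1: x=2 → posterior Gamma(9, 11/4)
obs 2: x=0 → posterior Gamma(9, 15/4)
obs 3: x=4 → posterior Gamma(13, 19/4)
obs 4: x=5 → posterior Gamma(18, 23/4)
obs 5: x=3 → posterior Gamma(21, 27/4)
obs 6: x=6 → posterior Gamma(27, 31/4)
obs 7: x=0 → posterior Gamma(27, 35/4)
obs 8: x=1 → posterior Gamma(28, 39/4)
obs 9: x=3 → posterior Gamma(31, 43/4)
obs 10: x=3 → posterior Gamma(34, 47/4)
obs 11: x=1 → posterior Gamma(35, 51/4)
obs 12: x=1 → posterior Gamma(36, 55/4)
obs 13: x=4 → posterior Gamma(40, 59/4)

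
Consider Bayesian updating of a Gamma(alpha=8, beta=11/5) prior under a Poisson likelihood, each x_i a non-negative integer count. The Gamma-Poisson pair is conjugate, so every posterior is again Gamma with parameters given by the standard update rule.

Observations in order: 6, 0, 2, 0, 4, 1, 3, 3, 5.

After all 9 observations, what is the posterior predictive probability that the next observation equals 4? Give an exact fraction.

obs 1: x=6 → posterior Gamma(14, 16/5)
obs 2: x=0 → posterior Gamma(14, 21/5)
obs 3: x=2 → posterior Gamma(16, 26/5)
obs 4: x=0 → posterior Gamma(16, 31/5)
obs 5: x=4 → posterior Gamma(20, 36/5)
obs 6: x=1 → posterior Gamma(21, 41/5)
obs 7: x=3 → posterior Gamma(24, 46/5)
obs 8: x=3 → posterior Gamma(27, 51/5)
obs 9: x=5 → posterior Gamma(32, 56/5)

2863495595391626887087618061969206807923825465455537658265600000/18701397461209715023927088008788055619800417991632621566284510161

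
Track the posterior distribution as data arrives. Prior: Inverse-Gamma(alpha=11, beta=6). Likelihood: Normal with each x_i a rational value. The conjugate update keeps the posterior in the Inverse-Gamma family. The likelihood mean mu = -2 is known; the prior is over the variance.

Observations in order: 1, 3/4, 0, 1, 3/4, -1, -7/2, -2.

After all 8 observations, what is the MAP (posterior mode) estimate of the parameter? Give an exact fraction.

419/256

obs 1: x=1 → posterior Inverse-Gamma(23/2, 21/2)
obs 2: x=3/4 → posterior Inverse-Gamma(12, 457/32)
obs 3: x=0 → posterior Inverse-Gamma(25/2, 521/32)
obs 4: x=1 → posterior Inverse-Gamma(13, 665/32)
obs 5: x=3/4 → posterior Inverse-Gamma(27/2, 393/16)
obs 6: x=-1 → posterior Inverse-Gamma(14, 401/16)
obs 7: x=-7/2 → posterior Inverse-Gamma(29/2, 419/16)
obs 8: x=-2 → posterior Inverse-Gamma(15, 419/16)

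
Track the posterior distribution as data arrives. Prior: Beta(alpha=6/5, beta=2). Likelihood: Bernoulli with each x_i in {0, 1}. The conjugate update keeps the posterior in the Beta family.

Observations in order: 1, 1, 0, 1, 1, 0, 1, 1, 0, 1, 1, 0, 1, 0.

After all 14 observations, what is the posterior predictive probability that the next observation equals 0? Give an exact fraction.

35/86

obs 1: x=1 → posterior Beta(11/5, 2)
obs 2: x=1 → posterior Beta(16/5, 2)
obs 3: x=0 → posterior Beta(16/5, 3)
obs 4: x=1 → posterior Beta(21/5, 3)
obs 5: x=1 → posterior Beta(26/5, 3)
obs 6: x=0 → posterior Beta(26/5, 4)
obs 7: x=1 → posterior Beta(31/5, 4)
obs 8: x=1 → posterior Beta(36/5, 4)
obs 9: x=0 → posterior Beta(36/5, 5)
obs 10: x=1 → posterior Beta(41/5, 5)
obs 11: x=1 → posterior Beta(46/5, 5)
obs 12: x=0 → posterior Beta(46/5, 6)
obs 13: x=1 → posterior Beta(51/5, 6)
obs 14: x=0 → posterior Beta(51/5, 7)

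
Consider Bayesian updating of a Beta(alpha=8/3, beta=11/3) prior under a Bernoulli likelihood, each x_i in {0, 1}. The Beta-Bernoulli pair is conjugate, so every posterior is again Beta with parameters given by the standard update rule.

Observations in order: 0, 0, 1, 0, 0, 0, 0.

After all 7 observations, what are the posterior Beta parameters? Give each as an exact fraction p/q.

alpha=11/3, beta=29/3

obs 1: x=0 → posterior Beta(8/3, 14/3)
obs 2: x=0 → posterior Beta(8/3, 17/3)
obs 3: x=1 → posterior Beta(11/3, 17/3)
obs 4: x=0 → posterior Beta(11/3, 20/3)
obs 5: x=0 → posterior Beta(11/3, 23/3)
obs 6: x=0 → posterior Beta(11/3, 26/3)
obs 7: x=0 → posterior Beta(11/3, 29/3)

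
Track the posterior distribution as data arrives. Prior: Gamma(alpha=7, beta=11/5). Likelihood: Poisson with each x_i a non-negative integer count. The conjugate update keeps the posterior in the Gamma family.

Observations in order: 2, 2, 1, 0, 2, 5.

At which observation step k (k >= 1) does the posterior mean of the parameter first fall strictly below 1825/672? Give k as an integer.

obs 1: x=2 → posterior Gamma(9, 16/5)
obs 2: x=2 → posterior Gamma(11, 21/5)
obs 3: x=1 → posterior Gamma(12, 26/5)
obs 4: x=0 → posterior Gamma(12, 31/5)
obs 5: x=2 → posterior Gamma(14, 36/5)
obs 6: x=5 → posterior Gamma(19, 41/5)

k = 2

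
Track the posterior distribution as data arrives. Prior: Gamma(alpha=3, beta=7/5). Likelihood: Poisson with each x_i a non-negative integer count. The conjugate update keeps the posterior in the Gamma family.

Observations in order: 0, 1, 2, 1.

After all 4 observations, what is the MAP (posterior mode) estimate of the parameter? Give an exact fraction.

10/9

obs 1: x=0 → posterior Gamma(3, 12/5)
obs 2: x=1 → posterior Gamma(4, 17/5)
obs 3: x=2 → posterior Gamma(6, 22/5)
obs 4: x=1 → posterior Gamma(7, 27/5)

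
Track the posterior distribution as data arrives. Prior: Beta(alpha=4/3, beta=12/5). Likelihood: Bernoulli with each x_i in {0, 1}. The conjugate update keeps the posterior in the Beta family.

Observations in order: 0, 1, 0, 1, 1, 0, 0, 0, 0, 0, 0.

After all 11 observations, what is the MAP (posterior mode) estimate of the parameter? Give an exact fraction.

obs 1: x=0 → posterior Beta(4/3, 17/5)
obs 2: x=1 → posterior Beta(7/3, 17/5)
obs 3: x=0 → posterior Beta(7/3, 22/5)
obs 4: x=1 → posterior Beta(10/3, 22/5)
obs 5: x=1 → posterior Beta(13/3, 22/5)
obs 6: x=0 → posterior Beta(13/3, 27/5)
obs 7: x=0 → posterior Beta(13/3, 32/5)
obs 8: x=0 → posterior Beta(13/3, 37/5)
obs 9: x=0 → posterior Beta(13/3, 42/5)
obs 10: x=0 → posterior Beta(13/3, 47/5)
obs 11: x=0 → posterior Beta(13/3, 52/5)

50/191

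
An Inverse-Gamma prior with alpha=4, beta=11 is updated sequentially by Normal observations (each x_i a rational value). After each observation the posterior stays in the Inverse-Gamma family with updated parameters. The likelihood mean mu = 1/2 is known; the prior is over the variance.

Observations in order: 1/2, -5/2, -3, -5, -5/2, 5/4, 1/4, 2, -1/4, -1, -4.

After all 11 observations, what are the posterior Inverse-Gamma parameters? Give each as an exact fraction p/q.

obs 1: x=1/2 → posterior Inverse-Gamma(9/2, 11)
obs 2: x=-5/2 → posterior Inverse-Gamma(5, 31/2)
obs 3: x=-3 → posterior Inverse-Gamma(11/2, 173/8)
obs 4: x=-5 → posterior Inverse-Gamma(6, 147/4)
obs 5: x=-5/2 → posterior Inverse-Gamma(13/2, 165/4)
obs 6: x=5/4 → posterior Inverse-Gamma(7, 1329/32)
obs 7: x=1/4 → posterior Inverse-Gamma(15/2, 665/16)
obs 8: x=2 → posterior Inverse-Gamma(8, 683/16)
obs 9: x=-1/4 → posterior Inverse-Gamma(17/2, 1375/32)
obs 10: x=-1 → posterior Inverse-Gamma(9, 1411/32)
obs 11: x=-4 → posterior Inverse-Gamma(19/2, 1735/32)

alpha=19/2, beta=1735/32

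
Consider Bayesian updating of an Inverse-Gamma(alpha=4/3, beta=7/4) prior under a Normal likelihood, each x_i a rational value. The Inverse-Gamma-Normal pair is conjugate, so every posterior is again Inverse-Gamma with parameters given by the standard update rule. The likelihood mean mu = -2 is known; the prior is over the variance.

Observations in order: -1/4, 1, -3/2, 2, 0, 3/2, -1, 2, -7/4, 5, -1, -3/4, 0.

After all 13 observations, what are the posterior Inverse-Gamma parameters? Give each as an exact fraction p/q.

obs 1: x=-1/4 → posterior Inverse-Gamma(11/6, 105/32)
obs 2: x=1 → posterior Inverse-Gamma(7/3, 249/32)
obs 3: x=-3/2 → posterior Inverse-Gamma(17/6, 253/32)
obs 4: x=2 → posterior Inverse-Gamma(10/3, 509/32)
obs 5: x=0 → posterior Inverse-Gamma(23/6, 573/32)
obs 6: x=3/2 → posterior Inverse-Gamma(13/3, 769/32)
obs 7: x=-1 → posterior Inverse-Gamma(29/6, 785/32)
obs 8: x=2 → posterior Inverse-Gamma(16/3, 1041/32)
obs 9: x=-7/4 → posterior Inverse-Gamma(35/6, 521/16)
obs 10: x=5 → posterior Inverse-Gamma(19/3, 913/16)
obs 11: x=-1 → posterior Inverse-Gamma(41/6, 921/16)
obs 12: x=-3/4 → posterior Inverse-Gamma(22/3, 1867/32)
obs 13: x=0 → posterior Inverse-Gamma(47/6, 1931/32)

alpha=47/6, beta=1931/32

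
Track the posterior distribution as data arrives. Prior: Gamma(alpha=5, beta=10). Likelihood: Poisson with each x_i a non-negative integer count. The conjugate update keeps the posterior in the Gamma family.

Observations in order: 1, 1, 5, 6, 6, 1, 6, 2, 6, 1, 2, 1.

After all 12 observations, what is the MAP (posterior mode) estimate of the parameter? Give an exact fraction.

obs 1: x=1 → posterior Gamma(6, 11)
obs 2: x=1 → posterior Gamma(7, 12)
obs 3: x=5 → posterior Gamma(12, 13)
obs 4: x=6 → posterior Gamma(18, 14)
obs 5: x=6 → posterior Gamma(24, 15)
obs 6: x=1 → posterior Gamma(25, 16)
obs 7: x=6 → posterior Gamma(31, 17)
obs 8: x=2 → posterior Gamma(33, 18)
obs 9: x=6 → posterior Gamma(39, 19)
obs 10: x=1 → posterior Gamma(40, 20)
obs 11: x=2 → posterior Gamma(42, 21)
obs 12: x=1 → posterior Gamma(43, 22)

21/11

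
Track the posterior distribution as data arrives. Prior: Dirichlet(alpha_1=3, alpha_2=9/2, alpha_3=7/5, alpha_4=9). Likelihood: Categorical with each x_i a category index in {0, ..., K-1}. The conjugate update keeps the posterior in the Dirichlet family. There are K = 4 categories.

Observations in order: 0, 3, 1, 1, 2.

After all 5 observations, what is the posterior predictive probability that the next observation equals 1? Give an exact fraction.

obs 1: x=0 → posterior Dirichlet(4, 9/2, 7/5, 9)
obs 2: x=3 → posterior Dirichlet(4, 9/2, 7/5, 10)
obs 3: x=1 → posterior Dirichlet(4, 11/2, 7/5, 10)
obs 4: x=1 → posterior Dirichlet(4, 13/2, 7/5, 10)
obs 5: x=2 → posterior Dirichlet(4, 13/2, 12/5, 10)

65/229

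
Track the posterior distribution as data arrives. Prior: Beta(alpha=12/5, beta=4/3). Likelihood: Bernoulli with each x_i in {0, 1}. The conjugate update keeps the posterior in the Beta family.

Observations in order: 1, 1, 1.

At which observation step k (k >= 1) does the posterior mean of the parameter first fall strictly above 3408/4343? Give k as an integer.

k = 3

obs 1: x=1 → posterior Beta(17/5, 4/3)
obs 2: x=1 → posterior Beta(22/5, 4/3)
obs 3: x=1 → posterior Beta(27/5, 4/3)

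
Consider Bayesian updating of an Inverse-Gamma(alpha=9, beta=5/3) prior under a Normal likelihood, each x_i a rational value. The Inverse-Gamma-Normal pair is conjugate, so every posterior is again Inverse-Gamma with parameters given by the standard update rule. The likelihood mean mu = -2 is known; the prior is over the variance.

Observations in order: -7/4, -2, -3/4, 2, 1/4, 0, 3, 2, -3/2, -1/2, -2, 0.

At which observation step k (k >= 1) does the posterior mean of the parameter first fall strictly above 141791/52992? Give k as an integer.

obs 1: x=-7/4 → posterior Inverse-Gamma(19/2, 163/96)
obs 2: x=-2 → posterior Inverse-Gamma(10, 163/96)
obs 3: x=-3/4 → posterior Inverse-Gamma(21/2, 119/48)
obs 4: x=2 → posterior Inverse-Gamma(11, 503/48)
obs 5: x=1/4 → posterior Inverse-Gamma(23/2, 1249/96)
obs 6: x=0 → posterior Inverse-Gamma(12, 1441/96)
obs 7: x=3 → posterior Inverse-Gamma(25/2, 2641/96)
obs 8: x=2 → posterior Inverse-Gamma(13, 3409/96)
obs 9: x=-3/2 → posterior Inverse-Gamma(27/2, 3421/96)
obs 10: x=-1/2 → posterior Inverse-Gamma(14, 3529/96)
obs 11: x=-2 → posterior Inverse-Gamma(29/2, 3529/96)
obs 12: x=0 → posterior Inverse-Gamma(15, 3721/96)

k = 8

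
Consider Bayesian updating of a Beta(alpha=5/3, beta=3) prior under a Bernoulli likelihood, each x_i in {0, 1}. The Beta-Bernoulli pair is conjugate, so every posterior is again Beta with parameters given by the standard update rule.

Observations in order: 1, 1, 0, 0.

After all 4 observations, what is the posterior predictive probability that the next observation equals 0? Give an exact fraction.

15/26

obs 1: x=1 → posterior Beta(8/3, 3)
obs 2: x=1 → posterior Beta(11/3, 3)
obs 3: x=0 → posterior Beta(11/3, 4)
obs 4: x=0 → posterior Beta(11/3, 5)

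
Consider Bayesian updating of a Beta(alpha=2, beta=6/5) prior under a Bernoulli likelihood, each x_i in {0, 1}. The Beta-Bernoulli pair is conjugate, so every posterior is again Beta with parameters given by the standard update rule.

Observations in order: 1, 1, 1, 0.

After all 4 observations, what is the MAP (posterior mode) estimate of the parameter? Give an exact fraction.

10/13

obs 1: x=1 → posterior Beta(3, 6/5)
obs 2: x=1 → posterior Beta(4, 6/5)
obs 3: x=1 → posterior Beta(5, 6/5)
obs 4: x=0 → posterior Beta(5, 11/5)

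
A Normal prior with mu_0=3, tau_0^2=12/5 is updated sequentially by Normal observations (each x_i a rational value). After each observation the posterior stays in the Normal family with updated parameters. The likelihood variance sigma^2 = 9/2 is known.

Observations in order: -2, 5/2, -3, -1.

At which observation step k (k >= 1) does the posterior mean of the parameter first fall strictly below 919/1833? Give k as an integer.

obs 1: x=-2 → posterior Normal(29/23, 36/23)
obs 2: x=5/2 → posterior Normal(49/31, 36/31)
obs 3: x=-3 → posterior Normal(25/39, 12/13)
obs 4: x=-1 → posterior Normal(17/47, 36/47)

k = 4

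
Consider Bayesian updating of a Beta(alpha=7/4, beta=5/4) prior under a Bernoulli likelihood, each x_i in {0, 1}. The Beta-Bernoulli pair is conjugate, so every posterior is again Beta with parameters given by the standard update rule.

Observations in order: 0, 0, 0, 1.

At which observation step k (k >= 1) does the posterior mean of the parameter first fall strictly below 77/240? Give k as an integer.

k = 3

obs 1: x=0 → posterior Beta(7/4, 9/4)
obs 2: x=0 → posterior Beta(7/4, 13/4)
obs 3: x=0 → posterior Beta(7/4, 17/4)
obs 4: x=1 → posterior Beta(11/4, 17/4)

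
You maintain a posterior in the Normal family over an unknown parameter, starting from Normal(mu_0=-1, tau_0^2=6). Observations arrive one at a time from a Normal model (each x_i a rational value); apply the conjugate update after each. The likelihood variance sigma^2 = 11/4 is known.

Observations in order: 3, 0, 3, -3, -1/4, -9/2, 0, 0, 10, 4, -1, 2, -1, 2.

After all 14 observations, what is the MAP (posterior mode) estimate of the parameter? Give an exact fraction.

331/347

obs 1: x=3 → posterior Normal(61/35, 66/35)
obs 2: x=0 → posterior Normal(61/59, 66/59)
obs 3: x=3 → posterior Normal(133/83, 66/83)
obs 4: x=-3 → posterior Normal(61/107, 66/107)
obs 5: x=-1/4 → posterior Normal(55/131, 66/131)
obs 6: x=-9/2 → posterior Normal(-53/155, 66/155)
obs 7: x=0 → posterior Normal(-53/179, 66/179)
obs 8: x=0 → posterior Normal(-53/203, 66/203)
obs 9: x=10 → posterior Normal(187/227, 66/227)
obs 10: x=4 → posterior Normal(283/251, 66/251)
obs 11: x=-1 → posterior Normal(259/275, 6/25)
obs 12: x=2 → posterior Normal(307/299, 66/299)
obs 13: x=-1 → posterior Normal(283/323, 66/323)
obs 14: x=2 → posterior Normal(331/347, 66/347)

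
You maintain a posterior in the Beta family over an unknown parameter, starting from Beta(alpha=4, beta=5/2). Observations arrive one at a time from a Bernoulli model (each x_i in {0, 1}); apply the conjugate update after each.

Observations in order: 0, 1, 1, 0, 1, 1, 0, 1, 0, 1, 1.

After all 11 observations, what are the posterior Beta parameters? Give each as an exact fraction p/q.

obs 1: x=0 → posterior Beta(4, 7/2)
obs 2: x=1 → posterior Beta(5, 7/2)
obs 3: x=1 → posterior Beta(6, 7/2)
obs 4: x=0 → posterior Beta(6, 9/2)
obs 5: x=1 → posterior Beta(7, 9/2)
obs 6: x=1 → posterior Beta(8, 9/2)
obs 7: x=0 → posterior Beta(8, 11/2)
obs 8: x=1 → posterior Beta(9, 11/2)
obs 9: x=0 → posterior Beta(9, 13/2)
obs 10: x=1 → posterior Beta(10, 13/2)
obs 11: x=1 → posterior Beta(11, 13/2)

alpha=11, beta=13/2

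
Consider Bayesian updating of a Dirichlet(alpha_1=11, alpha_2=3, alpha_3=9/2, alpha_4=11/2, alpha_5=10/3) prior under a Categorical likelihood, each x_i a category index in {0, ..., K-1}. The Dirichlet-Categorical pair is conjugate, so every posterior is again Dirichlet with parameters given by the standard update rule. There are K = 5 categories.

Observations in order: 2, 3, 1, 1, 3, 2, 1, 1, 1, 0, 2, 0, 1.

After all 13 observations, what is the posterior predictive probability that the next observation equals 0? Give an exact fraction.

39/121

obs 1: x=2 → posterior Dirichlet(11, 3, 11/2, 11/2, 10/3)
obs 2: x=3 → posterior Dirichlet(11, 3, 11/2, 13/2, 10/3)
obs 3: x=1 → posterior Dirichlet(11, 4, 11/2, 13/2, 10/3)
obs 4: x=1 → posterior Dirichlet(11, 5, 11/2, 13/2, 10/3)
obs 5: x=3 → posterior Dirichlet(11, 5, 11/2, 15/2, 10/3)
obs 6: x=2 → posterior Dirichlet(11, 5, 13/2, 15/2, 10/3)
obs 7: x=1 → posterior Dirichlet(11, 6, 13/2, 15/2, 10/3)
obs 8: x=1 → posterior Dirichlet(11, 7, 13/2, 15/2, 10/3)
obs 9: x=1 → posterior Dirichlet(11, 8, 13/2, 15/2, 10/3)
obs 10: x=0 → posterior Dirichlet(12, 8, 13/2, 15/2, 10/3)
obs 11: x=2 → posterior Dirichlet(12, 8, 15/2, 15/2, 10/3)
obs 12: x=0 → posterior Dirichlet(13, 8, 15/2, 15/2, 10/3)
obs 13: x=1 → posterior Dirichlet(13, 9, 15/2, 15/2, 10/3)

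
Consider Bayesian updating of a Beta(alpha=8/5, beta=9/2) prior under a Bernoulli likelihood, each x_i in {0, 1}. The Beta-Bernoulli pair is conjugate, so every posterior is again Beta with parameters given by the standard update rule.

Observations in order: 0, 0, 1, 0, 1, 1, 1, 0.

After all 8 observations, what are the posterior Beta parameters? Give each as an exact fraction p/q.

alpha=28/5, beta=17/2

obs 1: x=0 → posterior Beta(8/5, 11/2)
obs 2: x=0 → posterior Beta(8/5, 13/2)
obs 3: x=1 → posterior Beta(13/5, 13/2)
obs 4: x=0 → posterior Beta(13/5, 15/2)
obs 5: x=1 → posterior Beta(18/5, 15/2)
obs 6: x=1 → posterior Beta(23/5, 15/2)
obs 7: x=1 → posterior Beta(28/5, 15/2)
obs 8: x=0 → posterior Beta(28/5, 17/2)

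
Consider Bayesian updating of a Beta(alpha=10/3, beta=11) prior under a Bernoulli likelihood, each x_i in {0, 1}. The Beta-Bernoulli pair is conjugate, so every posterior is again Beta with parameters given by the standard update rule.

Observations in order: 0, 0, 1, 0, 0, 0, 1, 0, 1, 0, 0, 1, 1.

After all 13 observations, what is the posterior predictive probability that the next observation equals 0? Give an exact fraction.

57/82

obs 1: x=0 → posterior Beta(10/3, 12)
obs 2: x=0 → posterior Beta(10/3, 13)
obs 3: x=1 → posterior Beta(13/3, 13)
obs 4: x=0 → posterior Beta(13/3, 14)
obs 5: x=0 → posterior Beta(13/3, 15)
obs 6: x=0 → posterior Beta(13/3, 16)
obs 7: x=1 → posterior Beta(16/3, 16)
obs 8: x=0 → posterior Beta(16/3, 17)
obs 9: x=1 → posterior Beta(19/3, 17)
obs 10: x=0 → posterior Beta(19/3, 18)
obs 11: x=0 → posterior Beta(19/3, 19)
obs 12: x=1 → posterior Beta(22/3, 19)
obs 13: x=1 → posterior Beta(25/3, 19)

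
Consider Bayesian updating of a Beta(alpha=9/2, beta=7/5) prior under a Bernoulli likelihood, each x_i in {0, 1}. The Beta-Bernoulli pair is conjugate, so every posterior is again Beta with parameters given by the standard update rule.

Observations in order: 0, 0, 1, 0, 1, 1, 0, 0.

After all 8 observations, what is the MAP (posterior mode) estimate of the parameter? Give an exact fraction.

65/119

obs 1: x=0 → posterior Beta(9/2, 12/5)
obs 2: x=0 → posterior Beta(9/2, 17/5)
obs 3: x=1 → posterior Beta(11/2, 17/5)
obs 4: x=0 → posterior Beta(11/2, 22/5)
obs 5: x=1 → posterior Beta(13/2, 22/5)
obs 6: x=1 → posterior Beta(15/2, 22/5)
obs 7: x=0 → posterior Beta(15/2, 27/5)
obs 8: x=0 → posterior Beta(15/2, 32/5)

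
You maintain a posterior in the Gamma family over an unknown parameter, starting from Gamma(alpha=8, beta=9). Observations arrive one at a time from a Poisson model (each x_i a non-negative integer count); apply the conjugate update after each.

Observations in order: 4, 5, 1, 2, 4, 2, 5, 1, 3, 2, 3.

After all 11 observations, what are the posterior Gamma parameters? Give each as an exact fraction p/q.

obs 1: x=4 → posterior Gamma(12, 10)
obs 2: x=5 → posterior Gamma(17, 11)
obs 3: x=1 → posterior Gamma(18, 12)
obs 4: x=2 → posterior Gamma(20, 13)
obs 5: x=4 → posterior Gamma(24, 14)
obs 6: x=2 → posterior Gamma(26, 15)
obs 7: x=5 → posterior Gamma(31, 16)
obs 8: x=1 → posterior Gamma(32, 17)
obs 9: x=3 → posterior Gamma(35, 18)
obs 10: x=2 → posterior Gamma(37, 19)
obs 11: x=3 → posterior Gamma(40, 20)

alpha=40, beta=20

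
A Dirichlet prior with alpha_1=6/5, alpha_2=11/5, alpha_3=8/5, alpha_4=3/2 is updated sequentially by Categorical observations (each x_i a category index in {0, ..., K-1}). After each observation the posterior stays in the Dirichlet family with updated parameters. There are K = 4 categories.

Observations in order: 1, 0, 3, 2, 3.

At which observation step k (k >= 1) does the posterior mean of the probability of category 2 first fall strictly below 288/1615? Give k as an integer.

obs 1: x=1 → posterior Dirichlet(6/5, 16/5, 8/5, 3/2)
obs 2: x=0 → posterior Dirichlet(11/5, 16/5, 8/5, 3/2)
obs 3: x=3 → posterior Dirichlet(11/5, 16/5, 8/5, 5/2)
obs 4: x=2 → posterior Dirichlet(11/5, 16/5, 13/5, 5/2)
obs 5: x=3 → posterior Dirichlet(11/5, 16/5, 13/5, 7/2)

k = 3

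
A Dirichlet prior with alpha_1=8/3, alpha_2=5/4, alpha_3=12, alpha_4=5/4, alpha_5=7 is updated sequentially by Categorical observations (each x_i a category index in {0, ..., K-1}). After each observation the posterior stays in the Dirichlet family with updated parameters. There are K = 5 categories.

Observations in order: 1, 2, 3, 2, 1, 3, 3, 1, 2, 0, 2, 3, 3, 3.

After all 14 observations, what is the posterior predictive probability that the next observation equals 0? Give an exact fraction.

22/229

obs 1: x=1 → posterior Dirichlet(8/3, 9/4, 12, 5/4, 7)
obs 2: x=2 → posterior Dirichlet(8/3, 9/4, 13, 5/4, 7)
obs 3: x=3 → posterior Dirichlet(8/3, 9/4, 13, 9/4, 7)
obs 4: x=2 → posterior Dirichlet(8/3, 9/4, 14, 9/4, 7)
obs 5: x=1 → posterior Dirichlet(8/3, 13/4, 14, 9/4, 7)
obs 6: x=3 → posterior Dirichlet(8/3, 13/4, 14, 13/4, 7)
obs 7: x=3 → posterior Dirichlet(8/3, 13/4, 14, 17/4, 7)
obs 8: x=1 → posterior Dirichlet(8/3, 17/4, 14, 17/4, 7)
obs 9: x=2 → posterior Dirichlet(8/3, 17/4, 15, 17/4, 7)
obs 10: x=0 → posterior Dirichlet(11/3, 17/4, 15, 17/4, 7)
obs 11: x=2 → posterior Dirichlet(11/3, 17/4, 16, 17/4, 7)
obs 12: x=3 → posterior Dirichlet(11/3, 17/4, 16, 21/4, 7)
obs 13: x=3 → posterior Dirichlet(11/3, 17/4, 16, 25/4, 7)
obs 14: x=3 → posterior Dirichlet(11/3, 17/4, 16, 29/4, 7)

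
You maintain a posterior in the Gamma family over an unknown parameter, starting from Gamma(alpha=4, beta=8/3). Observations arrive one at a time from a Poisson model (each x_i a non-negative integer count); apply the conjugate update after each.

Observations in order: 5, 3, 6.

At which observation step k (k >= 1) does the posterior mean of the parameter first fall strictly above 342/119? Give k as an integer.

obs 1: x=5 → posterior Gamma(9, 11/3)
obs 2: x=3 → posterior Gamma(12, 14/3)
obs 3: x=6 → posterior Gamma(18, 17/3)

k = 3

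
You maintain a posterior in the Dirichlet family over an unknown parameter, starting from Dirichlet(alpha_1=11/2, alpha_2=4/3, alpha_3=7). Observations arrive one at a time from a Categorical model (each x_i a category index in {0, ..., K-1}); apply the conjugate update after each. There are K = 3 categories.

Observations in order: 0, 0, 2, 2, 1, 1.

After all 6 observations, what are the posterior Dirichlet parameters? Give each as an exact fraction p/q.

alpha_1=15/2, alpha_2=10/3, alpha_3=9

obs 1: x=0 → posterior Dirichlet(13/2, 4/3, 7)
obs 2: x=0 → posterior Dirichlet(15/2, 4/3, 7)
obs 3: x=2 → posterior Dirichlet(15/2, 4/3, 8)
obs 4: x=2 → posterior Dirichlet(15/2, 4/3, 9)
obs 5: x=1 → posterior Dirichlet(15/2, 7/3, 9)
obs 6: x=1 → posterior Dirichlet(15/2, 10/3, 9)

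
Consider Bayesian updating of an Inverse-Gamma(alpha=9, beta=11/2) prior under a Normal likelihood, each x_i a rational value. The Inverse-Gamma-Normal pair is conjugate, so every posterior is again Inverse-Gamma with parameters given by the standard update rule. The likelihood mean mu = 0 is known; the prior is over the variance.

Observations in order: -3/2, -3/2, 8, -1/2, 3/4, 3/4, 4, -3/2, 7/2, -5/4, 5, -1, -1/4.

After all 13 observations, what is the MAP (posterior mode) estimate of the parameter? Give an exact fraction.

obs 1: x=-3/2 → posterior Inverse-Gamma(19/2, 53/8)
obs 2: x=-3/2 → posterior Inverse-Gamma(10, 31/4)
obs 3: x=8 → posterior Inverse-Gamma(21/2, 159/4)
obs 4: x=-1/2 → posterior Inverse-Gamma(11, 319/8)
obs 5: x=3/4 → posterior Inverse-Gamma(23/2, 1285/32)
obs 6: x=3/4 → posterior Inverse-Gamma(12, 647/16)
obs 7: x=4 → posterior Inverse-Gamma(25/2, 775/16)
obs 8: x=-3/2 → posterior Inverse-Gamma(13, 793/16)
obs 9: x=7/2 → posterior Inverse-Gamma(27/2, 891/16)
obs 10: x=-5/4 → posterior Inverse-Gamma(14, 1807/32)
obs 11: x=5 → posterior Inverse-Gamma(29/2, 2207/32)
obs 12: x=-1 → posterior Inverse-Gamma(15, 2223/32)
obs 13: x=-1/4 → posterior Inverse-Gamma(31/2, 139/2)

139/33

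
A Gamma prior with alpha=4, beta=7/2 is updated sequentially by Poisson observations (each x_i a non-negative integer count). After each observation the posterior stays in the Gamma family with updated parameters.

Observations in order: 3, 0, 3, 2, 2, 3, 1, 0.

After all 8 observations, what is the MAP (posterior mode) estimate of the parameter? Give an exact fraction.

obs 1: x=3 → posterior Gamma(7, 9/2)
obs 2: x=0 → posterior Gamma(7, 11/2)
obs 3: x=3 → posterior Gamma(10, 13/2)
obs 4: x=2 → posterior Gamma(12, 15/2)
obs 5: x=2 → posterior Gamma(14, 17/2)
obs 6: x=3 → posterior Gamma(17, 19/2)
obs 7: x=1 → posterior Gamma(18, 21/2)
obs 8: x=0 → posterior Gamma(18, 23/2)

34/23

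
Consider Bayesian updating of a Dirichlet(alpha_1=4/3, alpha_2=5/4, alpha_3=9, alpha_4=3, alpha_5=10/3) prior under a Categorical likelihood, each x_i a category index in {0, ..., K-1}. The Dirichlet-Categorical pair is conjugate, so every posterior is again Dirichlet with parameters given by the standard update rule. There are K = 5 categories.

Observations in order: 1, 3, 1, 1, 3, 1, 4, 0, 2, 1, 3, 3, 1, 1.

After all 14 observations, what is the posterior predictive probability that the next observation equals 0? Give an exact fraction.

obs 1: x=1 → posterior Dirichlet(4/3, 9/4, 9, 3, 10/3)
obs 2: x=3 → posterior Dirichlet(4/3, 9/4, 9, 4, 10/3)
obs 3: x=1 → posterior Dirichlet(4/3, 13/4, 9, 4, 10/3)
obs 4: x=1 → posterior Dirichlet(4/3, 17/4, 9, 4, 10/3)
obs 5: x=3 → posterior Dirichlet(4/3, 17/4, 9, 5, 10/3)
obs 6: x=1 → posterior Dirichlet(4/3, 21/4, 9, 5, 10/3)
obs 7: x=4 → posterior Dirichlet(4/3, 21/4, 9, 5, 13/3)
obs 8: x=0 → posterior Dirichlet(7/3, 21/4, 9, 5, 13/3)
obs 9: x=2 → posterior Dirichlet(7/3, 21/4, 10, 5, 13/3)
obs 10: x=1 → posterior Dirichlet(7/3, 25/4, 10, 5, 13/3)
obs 11: x=3 → posterior Dirichlet(7/3, 25/4, 10, 6, 13/3)
obs 12: x=3 → posterior Dirichlet(7/3, 25/4, 10, 7, 13/3)
obs 13: x=1 → posterior Dirichlet(7/3, 29/4, 10, 7, 13/3)
obs 14: x=1 → posterior Dirichlet(7/3, 33/4, 10, 7, 13/3)

28/383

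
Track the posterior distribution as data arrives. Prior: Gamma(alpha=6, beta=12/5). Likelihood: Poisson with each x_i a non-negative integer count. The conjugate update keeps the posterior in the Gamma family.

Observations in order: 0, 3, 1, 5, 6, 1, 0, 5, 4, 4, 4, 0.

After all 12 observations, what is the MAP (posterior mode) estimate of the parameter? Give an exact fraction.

obs 1: x=0 → posterior Gamma(6, 17/5)
obs 2: x=3 → posterior Gamma(9, 22/5)
obs 3: x=1 → posterior Gamma(10, 27/5)
obs 4: x=5 → posterior Gamma(15, 32/5)
obs 5: x=6 → posterior Gamma(21, 37/5)
obs 6: x=1 → posterior Gamma(22, 42/5)
obs 7: x=0 → posterior Gamma(22, 47/5)
obs 8: x=5 → posterior Gamma(27, 52/5)
obs 9: x=4 → posterior Gamma(31, 57/5)
obs 10: x=4 → posterior Gamma(35, 62/5)
obs 11: x=4 → posterior Gamma(39, 67/5)
obs 12: x=0 → posterior Gamma(39, 72/5)

95/36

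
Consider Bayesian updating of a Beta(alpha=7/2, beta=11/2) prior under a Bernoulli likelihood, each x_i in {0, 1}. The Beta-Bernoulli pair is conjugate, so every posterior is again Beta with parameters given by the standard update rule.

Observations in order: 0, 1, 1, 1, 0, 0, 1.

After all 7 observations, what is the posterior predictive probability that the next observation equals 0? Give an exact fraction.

17/32

obs 1: x=0 → posterior Beta(7/2, 13/2)
obs 2: x=1 → posterior Beta(9/2, 13/2)
obs 3: x=1 → posterior Beta(11/2, 13/2)
obs 4: x=1 → posterior Beta(13/2, 13/2)
obs 5: x=0 → posterior Beta(13/2, 15/2)
obs 6: x=0 → posterior Beta(13/2, 17/2)
obs 7: x=1 → posterior Beta(15/2, 17/2)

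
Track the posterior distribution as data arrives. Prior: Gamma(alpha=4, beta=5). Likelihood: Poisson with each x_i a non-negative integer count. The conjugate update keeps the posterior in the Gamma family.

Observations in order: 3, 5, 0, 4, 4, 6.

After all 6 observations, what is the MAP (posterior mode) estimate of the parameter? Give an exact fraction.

25/11

obs 1: x=3 → posterior Gamma(7, 6)
obs 2: x=5 → posterior Gamma(12, 7)
obs 3: x=0 → posterior Gamma(12, 8)
obs 4: x=4 → posterior Gamma(16, 9)
obs 5: x=4 → posterior Gamma(20, 10)
obs 6: x=6 → posterior Gamma(26, 11)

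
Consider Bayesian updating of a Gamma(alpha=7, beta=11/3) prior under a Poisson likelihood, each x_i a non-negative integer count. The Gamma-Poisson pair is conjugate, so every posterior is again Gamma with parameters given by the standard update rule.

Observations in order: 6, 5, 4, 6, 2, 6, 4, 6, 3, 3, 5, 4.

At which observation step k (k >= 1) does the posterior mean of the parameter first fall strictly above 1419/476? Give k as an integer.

obs 1: x=6 → posterior Gamma(13, 14/3)
obs 2: x=5 → posterior Gamma(18, 17/3)
obs 3: x=4 → posterior Gamma(22, 20/3)
obs 4: x=6 → posterior Gamma(28, 23/3)
obs 5: x=2 → posterior Gamma(30, 26/3)
obs 6: x=6 → posterior Gamma(36, 29/3)
obs 7: x=4 → posterior Gamma(40, 32/3)
obs 8: x=6 → posterior Gamma(46, 35/3)
obs 9: x=3 → posterior Gamma(49, 38/3)
obs 10: x=3 → posterior Gamma(52, 41/3)
obs 11: x=5 → posterior Gamma(57, 44/3)
obs 12: x=4 → posterior Gamma(61, 47/3)

k = 2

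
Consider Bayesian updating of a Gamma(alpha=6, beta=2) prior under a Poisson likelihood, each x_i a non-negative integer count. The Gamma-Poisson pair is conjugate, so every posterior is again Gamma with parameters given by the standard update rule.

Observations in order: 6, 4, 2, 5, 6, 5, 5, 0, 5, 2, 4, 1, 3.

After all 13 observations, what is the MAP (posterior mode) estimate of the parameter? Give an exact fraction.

53/15

obs 1: x=6 → posterior Gamma(12, 3)
obs 2: x=4 → posterior Gamma(16, 4)
obs 3: x=2 → posterior Gamma(18, 5)
obs 4: x=5 → posterior Gamma(23, 6)
obs 5: x=6 → posterior Gamma(29, 7)
obs 6: x=5 → posterior Gamma(34, 8)
obs 7: x=5 → posterior Gamma(39, 9)
obs 8: x=0 → posterior Gamma(39, 10)
obs 9: x=5 → posterior Gamma(44, 11)
obs 10: x=2 → posterior Gamma(46, 12)
obs 11: x=4 → posterior Gamma(50, 13)
obs 12: x=1 → posterior Gamma(51, 14)
obs 13: x=3 → posterior Gamma(54, 15)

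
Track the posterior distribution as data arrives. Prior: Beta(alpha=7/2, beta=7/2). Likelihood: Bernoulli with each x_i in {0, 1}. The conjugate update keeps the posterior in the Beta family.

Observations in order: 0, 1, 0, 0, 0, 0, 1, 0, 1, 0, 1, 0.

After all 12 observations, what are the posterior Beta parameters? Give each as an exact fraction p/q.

obs 1: x=0 → posterior Beta(7/2, 9/2)
obs 2: x=1 → posterior Beta(9/2, 9/2)
obs 3: x=0 → posterior Beta(9/2, 11/2)
obs 4: x=0 → posterior Beta(9/2, 13/2)
obs 5: x=0 → posterior Beta(9/2, 15/2)
obs 6: x=0 → posterior Beta(9/2, 17/2)
obs 7: x=1 → posterior Beta(11/2, 17/2)
obs 8: x=0 → posterior Beta(11/2, 19/2)
obs 9: x=1 → posterior Beta(13/2, 19/2)
obs 10: x=0 → posterior Beta(13/2, 21/2)
obs 11: x=1 → posterior Beta(15/2, 21/2)
obs 12: x=0 → posterior Beta(15/2, 23/2)

alpha=15/2, beta=23/2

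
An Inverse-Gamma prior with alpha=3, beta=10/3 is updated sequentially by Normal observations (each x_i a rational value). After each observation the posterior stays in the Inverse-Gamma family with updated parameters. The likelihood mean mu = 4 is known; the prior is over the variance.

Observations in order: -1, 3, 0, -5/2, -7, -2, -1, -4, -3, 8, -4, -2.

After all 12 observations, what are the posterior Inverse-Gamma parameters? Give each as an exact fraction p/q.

obs 1: x=-1 → posterior Inverse-Gamma(7/2, 95/6)
obs 2: x=3 → posterior Inverse-Gamma(4, 49/3)
obs 3: x=0 → posterior Inverse-Gamma(9/2, 73/3)
obs 4: x=-5/2 → posterior Inverse-Gamma(5, 1091/24)
obs 5: x=-7 → posterior Inverse-Gamma(11/2, 2543/24)
obs 6: x=-2 → posterior Inverse-Gamma(6, 2975/24)
obs 7: x=-1 → posterior Inverse-Gamma(13/2, 3275/24)
obs 8: x=-4 → posterior Inverse-Gamma(7, 4043/24)
obs 9: x=-3 → posterior Inverse-Gamma(15/2, 4631/24)
obs 10: x=8 → posterior Inverse-Gamma(8, 4823/24)
obs 11: x=-4 → posterior Inverse-Gamma(17/2, 5591/24)
obs 12: x=-2 → posterior Inverse-Gamma(9, 6023/24)

alpha=9, beta=6023/24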